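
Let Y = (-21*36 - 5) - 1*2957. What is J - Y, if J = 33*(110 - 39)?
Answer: 6061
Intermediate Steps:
Y = -3718 (Y = (-756 - 5) - 2957 = -761 - 2957 = -3718)
J = 2343 (J = 33*71 = 2343)
J - Y = 2343 - 1*(-3718) = 2343 + 3718 = 6061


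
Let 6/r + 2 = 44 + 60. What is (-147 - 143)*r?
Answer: -290/17 ≈ -17.059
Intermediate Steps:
r = 1/17 (r = 6/(-2 + (44 + 60)) = 6/(-2 + 104) = 6/102 = 6*(1/102) = 1/17 ≈ 0.058824)
(-147 - 143)*r = (-147 - 143)*(1/17) = -290*1/17 = -290/17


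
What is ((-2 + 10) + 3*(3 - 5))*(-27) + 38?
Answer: -16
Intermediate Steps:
((-2 + 10) + 3*(3 - 5))*(-27) + 38 = (8 + 3*(-2))*(-27) + 38 = (8 - 6)*(-27) + 38 = 2*(-27) + 38 = -54 + 38 = -16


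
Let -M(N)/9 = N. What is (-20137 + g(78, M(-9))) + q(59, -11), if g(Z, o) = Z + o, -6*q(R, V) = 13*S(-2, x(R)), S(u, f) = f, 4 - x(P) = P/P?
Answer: -39969/2 ≈ -19985.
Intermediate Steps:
x(P) = 3 (x(P) = 4 - P/P = 4 - 1*1 = 4 - 1 = 3)
M(N) = -9*N
q(R, V) = -13/2 (q(R, V) = -13*3/6 = -1/6*39 = -13/2)
(-20137 + g(78, M(-9))) + q(59, -11) = (-20137 + (78 - 9*(-9))) - 13/2 = (-20137 + (78 + 81)) - 13/2 = (-20137 + 159) - 13/2 = -19978 - 13/2 = -39969/2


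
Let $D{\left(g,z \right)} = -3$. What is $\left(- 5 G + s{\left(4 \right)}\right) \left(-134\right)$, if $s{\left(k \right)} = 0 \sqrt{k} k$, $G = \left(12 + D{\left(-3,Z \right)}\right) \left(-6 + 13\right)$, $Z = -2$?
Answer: $42210$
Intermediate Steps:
$G = 63$ ($G = \left(12 - 3\right) \left(-6 + 13\right) = 9 \cdot 7 = 63$)
$s{\left(k \right)} = 0$ ($s{\left(k \right)} = 0 k = 0$)
$\left(- 5 G + s{\left(4 \right)}\right) \left(-134\right) = \left(\left(-5\right) 63 + 0\right) \left(-134\right) = \left(-315 + 0\right) \left(-134\right) = \left(-315\right) \left(-134\right) = 42210$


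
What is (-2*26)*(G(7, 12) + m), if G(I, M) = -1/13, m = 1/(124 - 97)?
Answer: 56/27 ≈ 2.0741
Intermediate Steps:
m = 1/27 ≈ 0.037037
G(I, M) = -1/13 (G(I, M) = -1*1/13 = -1/13)
(-2*26)*(G(7, 12) + m) = (-2*26)*(-1/13 + 1/27) = -52*(-14/351) = 56/27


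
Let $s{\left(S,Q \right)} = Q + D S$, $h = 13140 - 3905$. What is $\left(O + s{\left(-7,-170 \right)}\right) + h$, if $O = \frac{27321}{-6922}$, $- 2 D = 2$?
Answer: $\frac{62769063}{6922} \approx 9068.0$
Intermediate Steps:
$h = 9235$ ($h = 13140 - 3905 = 9235$)
$D = -1$ ($D = \left(- \frac{1}{2}\right) 2 = -1$)
$s{\left(S,Q \right)} = Q - S$
$O = - \frac{27321}{6922}$ ($O = 27321 \left(- \frac{1}{6922}\right) = - \frac{27321}{6922} \approx -3.947$)
$\left(O + s{\left(-7,-170 \right)}\right) + h = \left(- \frac{27321}{6922} - 163\right) + 9235 = - \frac{1155607}{6922} + 9235 = \frac{62769063}{6922}$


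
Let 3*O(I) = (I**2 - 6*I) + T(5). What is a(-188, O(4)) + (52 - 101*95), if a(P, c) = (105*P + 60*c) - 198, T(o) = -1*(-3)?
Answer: -29581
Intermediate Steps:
T(o) = 3
O(I) = 1 - 2*I + I**2/3 (O(I) = ((I**2 - 6*I) + 3)/3 = (3 + I**2 - 6*I)/3 = 1 - 2*I + I**2/3)
a(P, c) = -198 + 60*c + 105*P (a(P, c) = (60*c + 105*P) - 198 = -198 + 60*c + 105*P)
a(-188, O(4)) + (52 - 101*95) = (-198 + 60*(1 - 2*4 + (1/3)*4**2) + 105*(-188)) + (52 - 101*95) = (-198 + 60*(1 - 8 + (1/3)*16) - 19740) + (52 - 9595) = (-198 + 60*(1 - 8 + 16/3) - 19740) - 9543 = (-198 + 60*(-5/3) - 19740) - 9543 = (-198 - 100 - 19740) - 9543 = -20038 - 9543 = -29581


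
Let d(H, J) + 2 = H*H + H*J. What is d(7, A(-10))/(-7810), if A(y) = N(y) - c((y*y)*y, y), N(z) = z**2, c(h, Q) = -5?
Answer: -391/3905 ≈ -0.10013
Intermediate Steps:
A(y) = 5 + y**2 (A(y) = y**2 - 1*(-5) = y**2 + 5 = 5 + y**2)
d(H, J) = -2 + H**2 + H*J (d(H, J) = -2 + (H*H + H*J) = -2 + (H**2 + H*J) = -2 + H**2 + H*J)
d(7, A(-10))/(-7810) = (-2 + 7**2 + 7*(5 + (-10)**2))/(-7810) = (-2 + 49 + 7*(5 + 100))*(-1/7810) = (-2 + 49 + 7*105)*(-1/7810) = (-2 + 49 + 735)*(-1/7810) = 782*(-1/7810) = -391/3905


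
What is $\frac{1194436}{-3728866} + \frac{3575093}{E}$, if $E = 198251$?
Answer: $\frac{6547122301551}{369625706683} \approx 17.713$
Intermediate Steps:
$\frac{1194436}{-3728866} + \frac{3575093}{E} = \frac{1194436}{-3728866} + \frac{3575093}{198251} = 1194436 \left(- \frac{1}{3728866}\right) + 3575093 \cdot \frac{1}{198251} = - \frac{597218}{1864433} + \frac{3575093}{198251} = \frac{6547122301551}{369625706683}$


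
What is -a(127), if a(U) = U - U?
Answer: 0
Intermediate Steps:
a(U) = 0
-a(127) = -1*0 = 0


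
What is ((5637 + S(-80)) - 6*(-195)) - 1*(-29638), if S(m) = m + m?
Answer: 36285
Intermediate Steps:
S(m) = 2*m
((5637 + S(-80)) - 6*(-195)) - 1*(-29638) = ((5637 + 2*(-80)) - 6*(-195)) - 1*(-29638) = ((5637 - 160) + 1170) + 29638 = (5477 + 1170) + 29638 = 6647 + 29638 = 36285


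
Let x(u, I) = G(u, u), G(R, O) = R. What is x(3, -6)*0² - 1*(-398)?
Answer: 398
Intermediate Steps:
x(u, I) = u
x(3, -6)*0² - 1*(-398) = 3*0² - 1*(-398) = 3*0 + 398 = 0 + 398 = 398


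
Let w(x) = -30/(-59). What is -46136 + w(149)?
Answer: -2721994/59 ≈ -46136.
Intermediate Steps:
w(x) = 30/59 (w(x) = -30*(-1/59) = 30/59)
-46136 + w(149) = -46136 + 30/59 = -2721994/59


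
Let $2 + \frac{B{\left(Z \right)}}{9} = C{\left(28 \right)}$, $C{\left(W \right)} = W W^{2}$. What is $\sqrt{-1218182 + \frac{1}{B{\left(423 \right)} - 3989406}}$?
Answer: $\frac{i \sqrt{1094701889476408863}}{947964} \approx 1103.7 i$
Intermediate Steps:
$C{\left(W \right)} = W^{3}$
$B{\left(Z \right)} = 197550$ ($B{\left(Z \right)} = -18 + 9 \cdot 28^{3} = -18 + 9 \cdot 21952 = -18 + 197568 = 197550$)
$\sqrt{-1218182 + \frac{1}{B{\left(423 \right)} - 3989406}} = \sqrt{-1218182 + \frac{1}{197550 - 3989406}} = \sqrt{-1218182 + \frac{1}{-3791856}} = \sqrt{-1218182 - \frac{1}{3791856}} = \sqrt{- \frac{4619170725793}{3791856}} = \frac{i \sqrt{1094701889476408863}}{947964}$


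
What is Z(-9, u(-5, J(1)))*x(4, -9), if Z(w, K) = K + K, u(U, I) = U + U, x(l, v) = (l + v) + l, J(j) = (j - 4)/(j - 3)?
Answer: 20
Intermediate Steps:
J(j) = (-4 + j)/(-3 + j)
x(l, v) = v + 2*l
u(U, I) = 2*U
Z(w, K) = 2*K
Z(-9, u(-5, J(1)))*x(4, -9) = (2*(2*(-5)))*(-9 + 2*4) = (2*(-10))*(-9 + 8) = -20*(-1) = 20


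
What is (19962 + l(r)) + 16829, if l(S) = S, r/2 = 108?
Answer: 37007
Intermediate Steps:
r = 216 (r = 2*108 = 216)
(19962 + l(r)) + 16829 = (19962 + 216) + 16829 = 20178 + 16829 = 37007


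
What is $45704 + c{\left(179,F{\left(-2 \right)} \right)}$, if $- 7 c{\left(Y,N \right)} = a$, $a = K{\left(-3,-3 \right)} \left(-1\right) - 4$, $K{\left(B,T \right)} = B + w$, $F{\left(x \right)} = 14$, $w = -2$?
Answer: $\frac{319927}{7} \approx 45704.0$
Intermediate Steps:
$K{\left(B,T \right)} = -2 + B$ ($K{\left(B,T \right)} = B - 2 = -2 + B$)
$a = 1$ ($a = \left(-2 - 3\right) \left(-1\right) - 4 = \left(-5\right) \left(-1\right) - 4 = 5 - 4 = 1$)
$c{\left(Y,N \right)} = - \frac{1}{7}$ ($c{\left(Y,N \right)} = \left(- \frac{1}{7}\right) 1 = - \frac{1}{7}$)
$45704 + c{\left(179,F{\left(-2 \right)} \right)} = 45704 - \frac{1}{7} = \frac{319927}{7}$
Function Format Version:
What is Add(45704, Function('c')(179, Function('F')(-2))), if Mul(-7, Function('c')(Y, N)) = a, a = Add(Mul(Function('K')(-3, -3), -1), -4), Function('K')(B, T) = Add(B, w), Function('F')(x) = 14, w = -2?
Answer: Rational(319927, 7) ≈ 45704.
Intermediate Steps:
Function('K')(B, T) = Add(-2, B) (Function('K')(B, T) = Add(B, -2) = Add(-2, B))
a = 1 (a = Add(Mul(Add(-2, -3), -1), -4) = Add(Mul(-5, -1), -4) = Add(5, -4) = 1)
Function('c')(Y, N) = Rational(-1, 7) (Function('c')(Y, N) = Mul(Rational(-1, 7), 1) = Rational(-1, 7))
Add(45704, Function('c')(179, Function('F')(-2))) = Add(45704, Rational(-1, 7)) = Rational(319927, 7)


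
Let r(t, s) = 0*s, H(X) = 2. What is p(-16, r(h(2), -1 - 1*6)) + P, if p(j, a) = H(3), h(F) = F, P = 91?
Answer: 93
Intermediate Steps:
r(t, s) = 0
p(j, a) = 2
p(-16, r(h(2), -1 - 1*6)) + P = 2 + 91 = 93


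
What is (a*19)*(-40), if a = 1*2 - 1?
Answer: -760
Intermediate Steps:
a = 1 (a = 2 - 1 = 1)
(a*19)*(-40) = (1*19)*(-40) = 19*(-40) = -760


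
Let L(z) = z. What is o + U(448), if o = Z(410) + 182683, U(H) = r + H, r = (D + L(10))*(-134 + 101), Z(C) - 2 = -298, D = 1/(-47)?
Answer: 8577768/47 ≈ 1.8251e+5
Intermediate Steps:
D = -1/47 ≈ -0.021277
Z(C) = -296 (Z(C) = 2 - 298 = -296)
r = -15477/47 (r = (-1/47 + 10)*(-134 + 101) = (469/47)*(-33) = -15477/47 ≈ -329.30)
U(H) = -15477/47 + H
o = 182387 (o = -296 + 182683 = 182387)
o + U(448) = 182387 + (-15477/47 + 448) = 182387 + 5579/47 = 8577768/47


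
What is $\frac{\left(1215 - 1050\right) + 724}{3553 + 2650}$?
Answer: $\frac{889}{6203} \approx 0.14332$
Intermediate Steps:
$\frac{\left(1215 - 1050\right) + 724}{3553 + 2650} = \frac{165 + 724}{6203} = 889 \cdot \frac{1}{6203} = \frac{889}{6203}$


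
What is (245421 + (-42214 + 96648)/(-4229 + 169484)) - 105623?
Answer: 23102372924/165255 ≈ 1.3980e+5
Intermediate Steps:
(245421 + (-42214 + 96648)/(-4229 + 169484)) - 105623 = (245421 + 54434/165255) - 105623 = 40557101789/165255 - 105623 = 23102372924/165255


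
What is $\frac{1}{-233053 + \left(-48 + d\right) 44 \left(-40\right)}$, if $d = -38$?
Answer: $- \frac{1}{81693} \approx -1.2241 \cdot 10^{-5}$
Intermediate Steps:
$\frac{1}{-233053 + \left(-48 + d\right) 44 \left(-40\right)} = \frac{1}{-233053 + \left(-48 - 38\right) 44 \left(-40\right)} = \frac{1}{-233053 + \left(-86\right) 44 \left(-40\right)} = \frac{1}{-233053 - -151360} = \frac{1}{-233053 + 151360} = \frac{1}{-81693} = - \frac{1}{81693}$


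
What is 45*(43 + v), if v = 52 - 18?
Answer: 3465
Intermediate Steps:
v = 34
45*(43 + v) = 45*(43 + 34) = 45*77 = 3465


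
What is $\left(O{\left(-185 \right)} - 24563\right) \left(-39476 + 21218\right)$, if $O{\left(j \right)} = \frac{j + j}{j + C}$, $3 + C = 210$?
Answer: $\frac{4936561524}{11} \approx 4.4878 \cdot 10^{8}$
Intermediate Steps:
$C = 207$ ($C = -3 + 210 = 207$)
$O{\left(j \right)} = \frac{2 j}{207 + j}$ ($O{\left(j \right)} = \frac{j + j}{j + 207} = \frac{2 j}{207 + j}$)
$\left(O{\left(-185 \right)} - 24563\right) \left(-39476 + 21218\right) = \left(2 \left(-185\right) \frac{1}{207 - 185} - 24563\right) \left(-39476 + 21218\right) = \left(2 \left(-185\right) \frac{1}{22} - 24563\right) \left(-18258\right) = \left(- \frac{185}{11} - 24563\right) \left(-18258\right) = \left(- \frac{270378}{11}\right) \left(-18258\right) = \frac{4936561524}{11}$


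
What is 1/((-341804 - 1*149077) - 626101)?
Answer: -1/1116982 ≈ -8.9527e-7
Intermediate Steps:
1/((-341804 - 1*149077) - 626101) = 1/((-341804 - 149077) - 626101) = 1/(-490881 - 626101) = 1/(-1116982) = -1/1116982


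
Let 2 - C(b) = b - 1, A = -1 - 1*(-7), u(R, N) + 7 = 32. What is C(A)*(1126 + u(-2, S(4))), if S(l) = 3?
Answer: -3453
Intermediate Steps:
u(R, N) = 25 (u(R, N) = -7 + 32 = 25)
A = 6 (A = -1 + 7 = 6)
C(b) = 3 - b (C(b) = 2 - (b - 1) = 2 - (-1 + b) = 2 + (1 - b) = 3 - b)
C(A)*(1126 + u(-2, S(4))) = (3 - 1*6)*(1126 + 25) = (3 - 6)*1151 = -3*1151 = -3453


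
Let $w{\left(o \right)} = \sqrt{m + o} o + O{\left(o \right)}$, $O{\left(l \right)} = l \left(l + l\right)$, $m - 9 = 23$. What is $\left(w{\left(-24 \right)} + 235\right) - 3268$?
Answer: $-1881 - 48 \sqrt{2} \approx -1948.9$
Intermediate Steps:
$m = 32$ ($m = 9 + 23 = 32$)
$O{\left(l \right)} = 2 l^{2}$ ($O{\left(l \right)} = l 2 l = 2 l^{2}$)
$w{\left(o \right)} = 2 o^{2} + o \sqrt{32 + o}$ ($w{\left(o \right)} = \sqrt{32 + o} o + 2 o^{2} = o \sqrt{32 + o} + 2 o^{2} = 2 o^{2} + o \sqrt{32 + o}$)
$\left(w{\left(-24 \right)} + 235\right) - 3268 = \left(- 24 \left(\sqrt{32 - 24} + 2 \left(-24\right)\right) + 235\right) - 3268 = \left(- 24 \left(\sqrt{8} - 48\right) + 235\right) - 3268 = \left(- 24 \left(2 \sqrt{2} - 48\right) + 235\right) - 3268 = \left(- 24 \left(-48 + 2 \sqrt{2}\right) + 235\right) - 3268 = \left(\left(1152 - 48 \sqrt{2}\right) + 235\right) - 3268 = \left(1387 - 48 \sqrt{2}\right) - 3268 = -1881 - 48 \sqrt{2}$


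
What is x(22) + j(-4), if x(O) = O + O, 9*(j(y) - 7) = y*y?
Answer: 475/9 ≈ 52.778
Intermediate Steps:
j(y) = 7 + y**2/9 (j(y) = 7 + (y*y)/9 = 7 + y**2/9)
x(O) = 2*O
x(22) + j(-4) = 2*22 + (7 + (1/9)*(-4)**2) = 44 + (7 + (1/9)*16) = 44 + (7 + 16/9) = 44 + 79/9 = 475/9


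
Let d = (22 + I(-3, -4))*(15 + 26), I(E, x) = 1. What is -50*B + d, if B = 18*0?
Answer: 943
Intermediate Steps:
B = 0
d = 943 (d = (22 + 1)*(15 + 26) = 23*41 = 943)
-50*B + d = -50*0 + 943 = 0 + 943 = 943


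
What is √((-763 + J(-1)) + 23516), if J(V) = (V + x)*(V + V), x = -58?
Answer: √22871 ≈ 151.23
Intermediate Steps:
J(V) = 2*V*(-58 + V) (J(V) = (V - 58)*(V + V) = (-58 + V)*(2*V) = 2*V*(-58 + V))
√((-763 + J(-1)) + 23516) = √((-763 + 2*(-1)*(-58 - 1)) + 23516) = √((-763 + 2*(-1)*(-59)) + 23516) = √((-763 + 118) + 23516) = √(-645 + 23516) = √22871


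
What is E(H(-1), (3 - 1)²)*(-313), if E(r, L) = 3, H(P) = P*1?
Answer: -939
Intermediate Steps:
H(P) = P
E(H(-1), (3 - 1)²)*(-313) = 3*(-313) = -939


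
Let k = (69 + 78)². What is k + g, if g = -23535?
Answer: -1926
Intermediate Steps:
k = 21609 (k = 147² = 21609)
k + g = 21609 - 23535 = -1926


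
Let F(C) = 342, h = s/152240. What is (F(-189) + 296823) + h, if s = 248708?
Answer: 11310162077/38060 ≈ 2.9717e+5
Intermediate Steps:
h = 62177/38060 (h = 248708/152240 = 248708*(1/152240) = 62177/38060 ≈ 1.6337)
(F(-189) + 296823) + h = (342 + 296823) + 62177/38060 = 297165 + 62177/38060 = 11310162077/38060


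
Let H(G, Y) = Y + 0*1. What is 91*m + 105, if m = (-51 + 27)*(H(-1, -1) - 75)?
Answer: 166089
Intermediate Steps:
H(G, Y) = Y (H(G, Y) = Y + 0 = Y)
m = 1824 (m = (-51 + 27)*(-1 - 75) = -24*(-76) = 1824)
91*m + 105 = 91*1824 + 105 = 165984 + 105 = 166089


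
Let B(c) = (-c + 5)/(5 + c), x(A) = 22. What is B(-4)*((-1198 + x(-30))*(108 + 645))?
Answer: -7969752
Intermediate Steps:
B(c) = (5 - c)/(5 + c)
B(-4)*((-1198 + x(-30))*(108 + 645)) = ((5 - 1*(-4))/(5 - 4))*((-1198 + 22)*(108 + 645)) = ((5 + 4)/1)*(-1176*753) = (1*9)*(-885528) = 9*(-885528) = -7969752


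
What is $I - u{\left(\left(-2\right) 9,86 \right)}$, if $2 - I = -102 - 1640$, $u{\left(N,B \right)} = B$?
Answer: $1658$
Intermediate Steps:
$I = 1744$ ($I = 2 - \left(-102 - 1640\right) = 2 - -1742 = 2 + 1742 = 1744$)
$I - u{\left(\left(-2\right) 9,86 \right)} = 1744 - 86 = 1658$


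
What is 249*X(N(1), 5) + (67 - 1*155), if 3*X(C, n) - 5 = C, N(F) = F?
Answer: 410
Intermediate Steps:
X(C, n) = 5/3 + C/3
249*X(N(1), 5) + (67 - 1*155) = 249*(5/3 + (⅓)*1) + (67 - 1*155) = 249*(5/3 + ⅓) + (67 - 155) = 249*2 - 88 = 498 - 88 = 410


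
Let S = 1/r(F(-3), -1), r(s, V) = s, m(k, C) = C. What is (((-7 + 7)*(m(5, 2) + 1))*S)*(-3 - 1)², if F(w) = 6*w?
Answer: 0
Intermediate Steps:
S = -1/18 (S = 1/(6*(-3)) = 1/(-18) = -1/18 ≈ -0.055556)
(((-7 + 7)*(m(5, 2) + 1))*S)*(-3 - 1)² = (((-7 + 7)*(2 + 1))*(-1/18))*(-3 - 1)² = ((0*3)*(-1/18))*(-4)² = (0*(-1/18))*16 = 0*16 = 0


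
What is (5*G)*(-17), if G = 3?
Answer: -255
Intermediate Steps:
(5*G)*(-17) = (5*3)*(-17) = 15*(-17) = -255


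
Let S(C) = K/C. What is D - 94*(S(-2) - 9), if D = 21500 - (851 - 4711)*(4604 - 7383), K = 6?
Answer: -10704312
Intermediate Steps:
D = -10705440 (D = 21500 - (-3860)*(-2779) = 21500 - 1*10726940 = 21500 - 10726940 = -10705440)
S(C) = 6/C
D - 94*(S(-2) - 9) = -10705440 - 94*(6/(-2) - 9) = -10705440 - 94*(6*(-½) - 9) = -10705440 - 94*(-3 - 9) = -10705440 - 94*(-12) = -10705440 - 1*(-1128) = -10705440 + 1128 = -10704312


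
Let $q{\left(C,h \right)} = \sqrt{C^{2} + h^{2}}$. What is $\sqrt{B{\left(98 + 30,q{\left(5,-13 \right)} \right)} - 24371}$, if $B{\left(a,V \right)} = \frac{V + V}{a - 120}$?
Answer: $\frac{\sqrt{-97484 + \sqrt{194}}}{2} \approx 156.1 i$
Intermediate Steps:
$B{\left(a,V \right)} = \frac{2 V}{-120 + a}$
$\sqrt{B{\left(98 + 30,q{\left(5,-13 \right)} \right)} - 24371} = \sqrt{\frac{2 \sqrt{5^{2} + \left(-13\right)^{2}}}{-120 + \left(98 + 30\right)} - 24371} = \sqrt{\frac{2 \sqrt{25 + 169}}{-120 + 128} - 24371} = \sqrt{\frac{2 \sqrt{194}}{8} - 24371} = \sqrt{2 \sqrt{194} \cdot \frac{1}{8} - 24371} = \sqrt{\frac{\sqrt{194}}{4} - 24371} = \sqrt{-24371 + \frac{\sqrt{194}}{4}}$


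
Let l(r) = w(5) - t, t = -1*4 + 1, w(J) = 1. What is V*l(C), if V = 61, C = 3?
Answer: 244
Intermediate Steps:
t = -3 (t = -4 + 1 = -3)
l(r) = 4 (l(r) = 1 - 1*(-3) = 1 + 3 = 4)
V*l(C) = 61*4 = 244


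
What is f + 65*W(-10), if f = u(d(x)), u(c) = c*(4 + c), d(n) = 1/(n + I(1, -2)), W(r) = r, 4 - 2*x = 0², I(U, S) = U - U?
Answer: -2591/4 ≈ -647.75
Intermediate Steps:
I(U, S) = 0
x = 2 (x = 2 - ½*0² = 2 - ½*0 = 2 + 0 = 2)
d(n) = 1/n (d(n) = 1/(n + 0) = 1/n)
f = 9/4 (f = (4 + 1/2)/2 = (4 + ½)/2 = (½)*(9/2) = 9/4 ≈ 2.2500)
f + 65*W(-10) = 9/4 + 65*(-10) = 9/4 - 650 = -2591/4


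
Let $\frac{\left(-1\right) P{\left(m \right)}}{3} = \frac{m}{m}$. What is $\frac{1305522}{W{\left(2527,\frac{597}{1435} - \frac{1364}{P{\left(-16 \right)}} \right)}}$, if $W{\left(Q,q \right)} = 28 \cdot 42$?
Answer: $\frac{217587}{196} \approx 1110.1$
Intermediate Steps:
$P{\left(m \right)} = -3$ ($P{\left(m \right)} = - 3 \frac{m}{m} = \left(-3\right) 1 = -3$)
$W{\left(Q,q \right)} = 1176$
$\frac{1305522}{W{\left(2527,\frac{597}{1435} - \frac{1364}{P{\left(-16 \right)}} \right)}} = \frac{1305522}{1176} = 1305522 \cdot \frac{1}{1176} = \frac{217587}{196}$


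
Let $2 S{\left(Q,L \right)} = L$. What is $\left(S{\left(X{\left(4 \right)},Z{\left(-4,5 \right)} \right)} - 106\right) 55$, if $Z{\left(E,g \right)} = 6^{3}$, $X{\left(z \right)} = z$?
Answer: $110$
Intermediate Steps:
$Z{\left(E,g \right)} = 216$
$S{\left(Q,L \right)} = \frac{L}{2}$
$\left(S{\left(X{\left(4 \right)},Z{\left(-4,5 \right)} \right)} - 106\right) 55 = \left(\frac{1}{2} \cdot 216 - 106\right) 55 = \left(108 - 106\right) 55 = 2 \cdot 55 = 110$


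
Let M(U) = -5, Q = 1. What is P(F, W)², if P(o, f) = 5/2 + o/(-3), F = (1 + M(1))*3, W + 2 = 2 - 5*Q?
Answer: 169/4 ≈ 42.250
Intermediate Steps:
W = -5 (W = -2 + (2 - 5*1) = -2 + (2 - 5) = -2 - 3 = -5)
F = -12 (F = (1 - 5)*3 = -4*3 = -12)
P(o, f) = 5/2 - o/3 (P(o, f) = 5*(½) + o*(-⅓) = 5/2 - o/3)
P(F, W)² = (5/2 - ⅓*(-12))² = (5/2 + 4)² = (13/2)² = 169/4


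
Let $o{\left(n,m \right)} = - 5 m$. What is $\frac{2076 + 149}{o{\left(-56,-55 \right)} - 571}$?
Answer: $- \frac{2225}{296} \approx -7.5169$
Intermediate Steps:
$\frac{2076 + 149}{o{\left(-56,-55 \right)} - 571} = \frac{2076 + 149}{\left(-5\right) \left(-55\right) - 571} = \frac{2225}{275 - 571} = \frac{2225}{-296} = 2225 \left(- \frac{1}{296}\right) = - \frac{2225}{296}$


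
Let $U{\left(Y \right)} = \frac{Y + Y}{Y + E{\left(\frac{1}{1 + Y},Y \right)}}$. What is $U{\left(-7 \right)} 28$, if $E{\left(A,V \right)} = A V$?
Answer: $\frac{336}{5} \approx 67.2$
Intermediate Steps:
$U{\left(Y \right)} = \frac{2 Y}{Y + \frac{Y}{1 + Y}}$ ($U{\left(Y \right)} = \frac{Y + Y}{Y + \frac{Y}{1 + Y}} = \frac{2 Y}{Y + \frac{Y}{1 + Y}}$)
$U{\left(-7 \right)} 28 = \frac{2 \left(1 - 7\right)}{2 - 7} \cdot 28 = 2 \frac{1}{-5} \left(-6\right) 28 = 2 \left(- \frac{1}{5}\right) \left(-6\right) 28 = \frac{12}{5} \cdot 28 = \frac{336}{5}$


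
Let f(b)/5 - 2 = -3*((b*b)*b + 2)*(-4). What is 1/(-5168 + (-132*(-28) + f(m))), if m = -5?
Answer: -1/8842 ≈ -0.00011310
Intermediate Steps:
f(b) = 130 + 60*b³ (f(b) = 10 + 5*(-3*((b*b)*b + 2)*(-4)) = 10 + 5*(-3*(b²*b + 2)*(-4)) = 10 + 5*(-3*(b³ + 2)*(-4)) = 10 + 5*(-3*(2 + b³)*(-4)) = 10 + 5*((-6 - 3*b³)*(-4)) = 10 + 5*(24 + 12*b³) = 10 + (120 + 60*b³) = 130 + 60*b³)
1/(-5168 + (-132*(-28) + f(m))) = 1/(-5168 + (-132*(-28) + (130 + 60*(-5)³))) = 1/(-5168 + (3696 + (130 + 60*(-125)))) = 1/(-5168 + (3696 + (130 - 7500))) = 1/(-5168 + (3696 - 7370)) = 1/(-5168 - 3674) = 1/(-8842) = -1/8842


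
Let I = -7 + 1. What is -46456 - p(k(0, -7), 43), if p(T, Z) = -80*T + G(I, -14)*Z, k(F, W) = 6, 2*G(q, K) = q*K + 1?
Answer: -95607/2 ≈ -47804.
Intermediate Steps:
I = -6
G(q, K) = 1/2 + K*q/2 (G(q, K) = (q*K + 1)/2 = (K*q + 1)/2 = (1 + K*q)/2 = 1/2 + K*q/2)
p(T, Z) = -80*T + 85*Z/2 (p(T, Z) = -80*T + (1/2 + (1/2)*(-14)*(-6))*Z = -80*T + (1/2 + 42)*Z = -80*T + 85*Z/2)
-46456 - p(k(0, -7), 43) = -46456 - (-80*6 + (85/2)*43) = -46456 - (-480 + 3655/2) = -46456 - 1*2695/2 = -46456 - 2695/2 = -95607/2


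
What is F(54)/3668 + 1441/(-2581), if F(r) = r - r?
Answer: -1441/2581 ≈ -0.55831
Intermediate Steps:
F(r) = 0
F(54)/3668 + 1441/(-2581) = 0/3668 + 1441/(-2581) = 0*(1/3668) + 1441*(-1/2581) = 0 - 1441/2581 = -1441/2581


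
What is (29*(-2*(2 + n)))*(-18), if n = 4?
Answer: 6264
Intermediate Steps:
(29*(-2*(2 + n)))*(-18) = (29*(-2*(2 + 4)))*(-18) = (29*(-2*6))*(-18) = (29*(-12))*(-18) = -348*(-18) = 6264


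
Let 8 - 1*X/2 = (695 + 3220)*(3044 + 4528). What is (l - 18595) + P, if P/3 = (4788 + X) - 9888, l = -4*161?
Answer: -177900771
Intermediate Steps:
X = -59288744 (X = 16 - 2*(695 + 3220)*(3044 + 4528) = 16 - 7830*7572 = 16 - 2*29644380 = 16 - 59288760 = -59288744)
l = -644 (l = -4*161 = -644)
P = -177881532 (P = 3*((4788 - 59288744) - 9888) = 3*(-59283956 - 9888) = 3*(-59293844) = -177881532)
(l - 18595) + P = (-644 - 18595) - 177881532 = -19239 - 177881532 = -177900771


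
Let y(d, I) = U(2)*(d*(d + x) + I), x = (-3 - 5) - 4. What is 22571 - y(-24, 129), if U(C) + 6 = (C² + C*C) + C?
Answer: 18599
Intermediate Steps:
x = -12 (x = -8 - 4 = -12)
U(C) = -6 + C + 2*C² (U(C) = -6 + ((C² + C*C) + C) = -6 + ((C² + C²) + C) = -6 + (2*C² + C) = -6 + (C + 2*C²) = -6 + C + 2*C²)
y(d, I) = 4*I + 4*d*(-12 + d) (y(d, I) = (-6 + 2 + 2*2²)*(d*(d - 12) + I) = (-6 + 2 + 2*4)*(d*(-12 + d) + I) = (-6 + 2 + 8)*(I + d*(-12 + d)) = 4*(I + d*(-12 + d)) = 4*I + 4*d*(-12 + d))
22571 - y(-24, 129) = 22571 - (-48*(-24) + 4*129 + 4*(-24)²) = 22571 - (1152 + 516 + 4*576) = 22571 - (1152 + 516 + 2304) = 22571 - 1*3972 = 22571 - 3972 = 18599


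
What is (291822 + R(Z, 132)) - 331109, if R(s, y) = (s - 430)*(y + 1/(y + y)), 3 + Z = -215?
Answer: -1373080/11 ≈ -1.2483e+5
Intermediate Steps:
Z = -218 (Z = -3 - 215 = -218)
R(s, y) = (-430 + s)*(y + 1/(2*y))
(291822 + R(Z, 132)) - 331109 = (291822 + (½)*(-430 - 218 + 2*132²*(-430 - 218))/132) - 331109 = (291822 + (½)*(1/132)*(-430 - 218 + 2*17424*(-648))) - 331109 = (291822 + (½)*(1/132)*(-430 - 218 - 22581504)) - 331109 = (291822 + (½)*(1/132)*(-22582152)) - 331109 = (291822 - 940923/11) - 331109 = 2269119/11 - 331109 = -1373080/11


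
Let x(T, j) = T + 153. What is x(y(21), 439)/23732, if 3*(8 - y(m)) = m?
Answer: 77/11866 ≈ 0.0064891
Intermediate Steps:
y(m) = 8 - m/3
x(T, j) = 153 + T
x(y(21), 439)/23732 = (153 + (8 - 1/3*21))/23732 = (153 + (8 - 7))*(1/23732) = (153 + 1)*(1/23732) = 154*(1/23732) = 77/11866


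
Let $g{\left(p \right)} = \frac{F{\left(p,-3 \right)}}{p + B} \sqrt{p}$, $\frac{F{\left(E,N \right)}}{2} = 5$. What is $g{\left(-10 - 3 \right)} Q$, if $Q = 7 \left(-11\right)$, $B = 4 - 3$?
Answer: $\frac{385 i \sqrt{13}}{6} \approx 231.36 i$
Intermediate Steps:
$F{\left(E,N \right)} = 10$ ($F{\left(E,N \right)} = 2 \cdot 5 = 10$)
$B = 1$
$g{\left(p \right)} = \frac{10 \sqrt{p}}{1 + p}$ ($g{\left(p \right)} = \frac{10}{p + 1} \sqrt{p} = \frac{10}{1 + p} \sqrt{p} = \frac{10 \sqrt{p}}{1 + p}$)
$Q = -77$
$g{\left(-10 - 3 \right)} Q = \frac{10 \sqrt{-10 - 3}}{1 - 13} \left(-77\right) = \frac{10 \sqrt{-13}}{1 - 13} \left(-77\right) = \frac{10 i \sqrt{13}}{-12} \left(-77\right) = 10 i \sqrt{13} \left(- \frac{1}{12}\right) \left(-77\right) = - \frac{5 i \sqrt{13}}{6} \left(-77\right) = \frac{385 i \sqrt{13}}{6}$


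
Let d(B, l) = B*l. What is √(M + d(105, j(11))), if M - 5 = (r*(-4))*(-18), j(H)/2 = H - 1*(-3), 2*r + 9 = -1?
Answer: √2585 ≈ 50.843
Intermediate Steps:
r = -5 (r = -9/2 + (½)*(-1) = -9/2 - ½ = -5)
j(H) = 6 + 2*H (j(H) = 2*(H - 1*(-3)) = 2*(H + 3) = 2*(3 + H) = 6 + 2*H)
M = -355 (M = 5 - 5*(-4)*(-18) = 5 + 20*(-18) = 5 - 360 = -355)
√(M + d(105, j(11))) = √(-355 + 105*(6 + 2*11)) = √(-355 + 105*(6 + 22)) = √(-355 + 105*28) = √(-355 + 2940) = √2585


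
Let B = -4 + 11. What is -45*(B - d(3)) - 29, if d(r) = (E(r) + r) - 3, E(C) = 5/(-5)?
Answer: -389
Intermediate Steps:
E(C) = -1 (E(C) = 5*(-⅕) = -1)
d(r) = -4 + r (d(r) = (-1 + r) - 3 = -4 + r)
B = 7
-45*(B - d(3)) - 29 = -45*(7 - (-4 + 3)) - 29 = -45*(7 - 1*(-1)) - 29 = -45*(7 + 1) - 29 = -45*8 - 29 = -360 - 29 = -389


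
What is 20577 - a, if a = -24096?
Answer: 44673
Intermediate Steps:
20577 - a = 20577 - 1*(-24096) = 20577 + 24096 = 44673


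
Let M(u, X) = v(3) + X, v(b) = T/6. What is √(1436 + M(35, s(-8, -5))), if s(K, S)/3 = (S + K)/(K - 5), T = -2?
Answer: 2*√3237/3 ≈ 37.930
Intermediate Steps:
s(K, S) = 3*(K + S)/(-5 + K) (s(K, S) = 3*((S + K)/(K - 5)) = 3*((K + S)/(-5 + K)) = 3*(K + S)/(-5 + K))
v(b) = -⅓ (v(b) = -2/6 = -2*⅙ = -⅓)
M(u, X) = -⅓ + X
√(1436 + M(35, s(-8, -5))) = √(1436 + (-⅓ + 3*(-8 - 5)/(-5 - 8))) = √(1436 + (-⅓ + 3*(-13)/(-13))) = √(1436 + (-⅓ + 3*(-1/13)*(-13))) = √(1436 + (-⅓ + 3)) = √(1436 + 8/3) = √(4316/3) = 2*√3237/3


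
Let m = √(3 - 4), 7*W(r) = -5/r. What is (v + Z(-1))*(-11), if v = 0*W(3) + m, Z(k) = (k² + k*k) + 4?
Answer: -66 - 11*I ≈ -66.0 - 11.0*I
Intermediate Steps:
W(r) = -5/(7*r) (W(r) = (-5/r)/7 = -5/(7*r))
Z(k) = 4 + 2*k² (Z(k) = (k² + k²) + 4 = 2*k² + 4 = 4 + 2*k²)
m = I (m = √(-1) = I ≈ 1.0*I)
v = I (v = 0*(-5/7/3) + I = 0*(-5/7*⅓) + I = 0*(-5/21) + I = 0 + I = I ≈ 1.0*I)
(v + Z(-1))*(-11) = (I + (4 + 2*(-1)²))*(-11) = (I + (4 + 2*1))*(-11) = (I + (4 + 2))*(-11) = (I + 6)*(-11) = (6 + I)*(-11) = -66 - 11*I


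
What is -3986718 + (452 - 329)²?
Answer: -3971589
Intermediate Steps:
-3986718 + (452 - 329)² = -3986718 + 123² = -3986718 + 15129 = -3971589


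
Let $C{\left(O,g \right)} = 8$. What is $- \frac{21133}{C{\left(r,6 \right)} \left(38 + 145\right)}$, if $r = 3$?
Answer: $- \frac{21133}{1464} \approx -14.435$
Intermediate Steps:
$- \frac{21133}{C{\left(r,6 \right)} \left(38 + 145\right)} = - \frac{21133}{8 \left(38 + 145\right)} = - \frac{21133}{8 \cdot 183} = - \frac{21133}{1464}$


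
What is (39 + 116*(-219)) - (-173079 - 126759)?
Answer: 274473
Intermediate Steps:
(39 + 116*(-219)) - (-173079 - 126759) = (39 - 25404) - 1*(-299838) = -25365 + 299838 = 274473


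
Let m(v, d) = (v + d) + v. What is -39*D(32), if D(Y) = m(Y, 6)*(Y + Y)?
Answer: -174720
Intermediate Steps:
m(v, d) = d + 2*v (m(v, d) = (d + v) + v = d + 2*v)
D(Y) = 2*Y*(6 + 2*Y) (D(Y) = (6 + 2*Y)*(Y + Y) = (6 + 2*Y)*(2*Y) = 2*Y*(6 + 2*Y))
-39*D(32) = -156*32*(3 + 32) = -156*32*35 = -39*4480 = -174720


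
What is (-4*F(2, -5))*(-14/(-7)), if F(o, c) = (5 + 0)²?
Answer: -200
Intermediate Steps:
F(o, c) = 25 (F(o, c) = 5² = 25)
(-4*F(2, -5))*(-14/(-7)) = (-4*25)*(-14/(-7)) = -(-1400)*(-1)/7 = -100*2 = -200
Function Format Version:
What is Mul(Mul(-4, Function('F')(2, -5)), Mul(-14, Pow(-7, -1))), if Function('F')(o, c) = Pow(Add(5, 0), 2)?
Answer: -200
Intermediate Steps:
Function('F')(o, c) = 25 (Function('F')(o, c) = Pow(5, 2) = 25)
Mul(Mul(-4, Function('F')(2, -5)), Mul(-14, Pow(-7, -1))) = Mul(Mul(-4, 25), Mul(-14, Pow(-7, -1))) = Mul(-100, Mul(-14, Rational(-1, 7))) = Mul(-100, 2) = -200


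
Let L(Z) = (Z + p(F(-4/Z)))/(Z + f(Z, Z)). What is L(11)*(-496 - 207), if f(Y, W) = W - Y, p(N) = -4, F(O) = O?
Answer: -4921/11 ≈ -447.36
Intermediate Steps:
L(Z) = (-4 + Z)/Z (L(Z) = (Z - 4)/(Z + (Z - Z)) = (-4 + Z)/(Z + 0) = (-4 + Z)/Z)
L(11)*(-496 - 207) = ((-4 + 11)/11)*(-496 - 207) = ((1/11)*7)*(-703) = (7/11)*(-703) = -4921/11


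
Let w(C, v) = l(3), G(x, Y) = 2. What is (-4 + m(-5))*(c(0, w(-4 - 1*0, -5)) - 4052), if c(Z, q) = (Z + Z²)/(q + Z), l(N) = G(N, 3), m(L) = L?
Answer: 36468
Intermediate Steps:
l(N) = 2
w(C, v) = 2
c(Z, q) = (Z + Z²)/(Z + q)
(-4 + m(-5))*(c(0, w(-4 - 1*0, -5)) - 4052) = (-4 - 5)*(0*(1 + 0)/(0 + 2) - 4052) = -9*(0*1/2 - 4052) = -9*(0*(½)*1 - 4052) = -9*(0 - 4052) = -9*(-4052) = 36468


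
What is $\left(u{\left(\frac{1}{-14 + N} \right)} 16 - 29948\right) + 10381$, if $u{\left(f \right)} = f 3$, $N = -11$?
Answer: $- \frac{489223}{25} \approx -19569.0$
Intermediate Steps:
$u{\left(f \right)} = 3 f$
$\left(u{\left(\frac{1}{-14 + N} \right)} 16 - 29948\right) + 10381 = \left(\frac{3}{-14 - 11} \cdot 16 - 29948\right) + 10381 = \left(\frac{3}{-25} \cdot 16 - 29948\right) + 10381 = \left(3 \left(- \frac{1}{25}\right) 16 - 29948\right) + 10381 = \left(\left(- \frac{3}{25}\right) 16 - 29948\right) + 10381 = \left(- \frac{48}{25} - 29948\right) + 10381 = - \frac{748748}{25} + 10381 = - \frac{489223}{25}$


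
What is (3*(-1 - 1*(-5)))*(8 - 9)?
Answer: -12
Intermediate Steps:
(3*(-1 - 1*(-5)))*(8 - 9) = (3*(-1 + 5))*(-1) = (3*4)*(-1) = 12*(-1) = -12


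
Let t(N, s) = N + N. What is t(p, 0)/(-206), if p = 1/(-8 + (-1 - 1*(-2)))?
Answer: 1/721 ≈ 0.0013870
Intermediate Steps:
p = -⅐ (p = 1/(-8 + (-1 + 2)) = 1/(-8 + 1) = 1/(-7) = -⅐ ≈ -0.14286)
t(N, s) = 2*N
t(p, 0)/(-206) = (2*(-⅐))/(-206) = -2/7*(-1/206) = 1/721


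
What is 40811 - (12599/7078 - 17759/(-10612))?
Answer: 218937547079/5365124 ≈ 40808.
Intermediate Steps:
40811 - (12599/7078 - 17759/(-10612)) = 40811 - (12599*(1/7078) - 17759*(-1/10612)) = 40811 - (12599/7078 + 2537/1516) = 40811 - 1*18528485/5365124 = 40811 - 18528485/5365124 = 218937547079/5365124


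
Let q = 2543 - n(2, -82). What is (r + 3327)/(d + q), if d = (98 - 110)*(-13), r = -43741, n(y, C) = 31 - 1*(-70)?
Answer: -20207/1299 ≈ -15.556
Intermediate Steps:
n(y, C) = 101 (n(y, C) = 31 + 70 = 101)
q = 2442 (q = 2543 - 1*101 = 2543 - 101 = 2442)
d = 156 (d = -12*(-13) = 156)
(r + 3327)/(d + q) = (-43741 + 3327)/(156 + 2442) = -40414/2598 = -40414*1/2598 = -20207/1299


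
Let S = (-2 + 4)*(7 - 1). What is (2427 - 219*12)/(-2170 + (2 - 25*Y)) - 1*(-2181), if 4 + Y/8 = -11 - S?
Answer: 7048791/3232 ≈ 2180.9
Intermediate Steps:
S = 12 (S = 2*6 = 12)
Y = -216 (Y = -32 + 8*(-11 - 1*12) = -32 + 8*(-11 - 12) = -32 + 8*(-23) = -32 - 184 = -216)
(2427 - 219*12)/(-2170 + (2 - 25*Y)) - 1*(-2181) = (2427 - 219*12)/(-2170 + (2 - 25*(-216))) - 1*(-2181) = (2427 - 2628)/(-2170 + (2 + 5400)) + 2181 = -201/(-2170 + 5402) + 2181 = -201/3232 + 2181 = 7048791/3232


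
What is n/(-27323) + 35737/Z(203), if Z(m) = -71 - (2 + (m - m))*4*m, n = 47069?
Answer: -1056224006/46312485 ≈ -22.806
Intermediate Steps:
Z(m) = -71 - 8*m (Z(m) = -71 - (2 + 0)*4*m = -71 - 2*4*m = -71 - 8*m)
n/(-27323) + 35737/Z(203) = 47069/(-27323) + 35737/(-71 - 8*203) = 47069*(-1/27323) + 35737/(-71 - 1624) = -47069/27323 + 35737/(-1695) = -47069/27323 + 35737*(-1/1695) = -47069/27323 - 35737/1695 = -1056224006/46312485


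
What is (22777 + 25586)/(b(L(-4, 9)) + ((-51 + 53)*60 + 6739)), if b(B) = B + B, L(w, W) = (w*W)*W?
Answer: 48363/6211 ≈ 7.7867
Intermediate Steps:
L(w, W) = w*W² (L(w, W) = (W*w)*W = w*W²)
b(B) = 2*B
(22777 + 25586)/(b(L(-4, 9)) + ((-51 + 53)*60 + 6739)) = (22777 + 25586)/(2*(-4*9²) + ((-51 + 53)*60 + 6739)) = 48363/(2*(-4*81) + (2*60 + 6739)) = 48363/(2*(-324) + (120 + 6739)) = 48363/(-648 + 6859) = 48363/6211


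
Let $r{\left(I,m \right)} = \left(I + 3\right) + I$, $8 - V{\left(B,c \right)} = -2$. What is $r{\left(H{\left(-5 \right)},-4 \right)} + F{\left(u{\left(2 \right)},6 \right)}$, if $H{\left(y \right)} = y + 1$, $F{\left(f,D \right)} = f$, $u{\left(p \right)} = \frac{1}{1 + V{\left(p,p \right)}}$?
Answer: $- \frac{54}{11} \approx -4.9091$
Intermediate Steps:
$V{\left(B,c \right)} = 10$ ($V{\left(B,c \right)} = 8 - -2 = 8 + 2 = 10$)
$u{\left(p \right)} = \frac{1}{11}$ ($u{\left(p \right)} = \frac{1}{1 + 10} = \frac{1}{11}$)
$H{\left(y \right)} = 1 + y$
$r{\left(I,m \right)} = 3 + 2 I$ ($r{\left(I,m \right)} = \left(3 + I\right) + I = 3 + 2 I$)
$r{\left(H{\left(-5 \right)},-4 \right)} + F{\left(u{\left(2 \right)},6 \right)} = \left(3 + 2 \left(1 - 5\right)\right) + \frac{1}{11} = \left(3 + 2 \left(-4\right)\right) + \frac{1}{11} = \left(3 - 8\right) + \frac{1}{11} = -5 + \frac{1}{11} = - \frac{54}{11}$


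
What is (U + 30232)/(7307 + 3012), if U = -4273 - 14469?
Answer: 11490/10319 ≈ 1.1135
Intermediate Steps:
U = -18742
(U + 30232)/(7307 + 3012) = (-18742 + 30232)/(7307 + 3012) = 11490/10319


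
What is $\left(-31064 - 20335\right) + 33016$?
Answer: $-18383$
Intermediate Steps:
$\left(-31064 - 20335\right) + 33016 = -51399 + 33016 = -18383$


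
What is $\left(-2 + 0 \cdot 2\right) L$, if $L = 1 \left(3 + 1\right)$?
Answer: $-8$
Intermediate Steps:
$L = 4$ ($L = 1 \cdot 4 = 4$)
$\left(-2 + 0 \cdot 2\right) L = \left(-2 + 0 \cdot 2\right) 4 = \left(-2 + 0\right) 4 = \left(-2\right) 4 = -8$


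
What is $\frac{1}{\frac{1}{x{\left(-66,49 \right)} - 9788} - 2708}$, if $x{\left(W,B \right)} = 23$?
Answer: $- \frac{9765}{26443621} \approx -0.00036928$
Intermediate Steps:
$\frac{1}{\frac{1}{x{\left(-66,49 \right)} - 9788} - 2708} = \frac{1}{\frac{1}{23 - 9788} - 2708} = \frac{1}{\frac{1}{-9765} - 2708} = \frac{1}{- \frac{1}{9765} - 2708} = \frac{1}{- \frac{26443621}{9765}} = - \frac{9765}{26443621}$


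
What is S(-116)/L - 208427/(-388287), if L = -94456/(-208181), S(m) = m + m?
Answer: -2341724404874/4584504609 ≈ -510.79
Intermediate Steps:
S(m) = 2*m
L = 94456/208181 (L = -94456*(-1/208181) = 94456/208181 ≈ 0.45372)
S(-116)/L - 208427/(-388287) = (2*(-116))/(94456/208181) - 208427/(-388287) = -232*208181/94456 - 208427*(-1/388287) = -6037249/11807 + 208427/388287 = -2341724404874/4584504609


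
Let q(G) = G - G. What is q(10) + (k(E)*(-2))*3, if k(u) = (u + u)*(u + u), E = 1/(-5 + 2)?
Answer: -8/3 ≈ -2.6667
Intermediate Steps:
q(G) = 0
E = -⅓ (E = 1/(-3) = -⅓ ≈ -0.33333)
k(u) = 4*u² (k(u) = (2*u)*(2*u) = 4*u²)
q(10) + (k(E)*(-2))*3 = 0 + ((4*(-⅓)²)*(-2))*3 = 0 + ((4*(⅑))*(-2))*3 = 0 + ((4/9)*(-2))*3 = 0 - 8/9*3 = 0 - 8/3 = -8/3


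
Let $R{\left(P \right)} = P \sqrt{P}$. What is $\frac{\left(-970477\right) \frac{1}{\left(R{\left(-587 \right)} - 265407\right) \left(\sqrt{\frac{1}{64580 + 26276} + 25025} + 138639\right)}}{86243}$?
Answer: $\frac{44086829156}{86243 \left(265407 + 587 i \sqrt{587}\right) \left(6298092492 + \sqrt{51644172202314}\right)} \approx 3.046 \cdot 10^{-10} - 1.6322 \cdot 10^{-11} i$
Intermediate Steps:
$R{\left(P \right)} = P^{\frac{3}{2}}$
$\frac{\left(-970477\right) \frac{1}{\left(R{\left(-587 \right)} - 265407\right) \left(\sqrt{\frac{1}{64580 + 26276} + 25025} + 138639\right)}}{86243} = \frac{\left(-970477\right) \frac{1}{\left(\left(-587\right)^{\frac{3}{2}} - 265407\right) \left(\sqrt{\frac{1}{64580 + 26276} + 25025} + 138639\right)}}{86243} = - \frac{970477}{\left(- 587 i \sqrt{587} - 265407\right) \left(\sqrt{\frac{1}{90856} + 25025} + 138639\right)} \frac{1}{86243} = - \frac{970477}{\left(-265407 - 587 i \sqrt{587}\right) \left(\sqrt{\frac{1}{90856} + 25025} + 138639\right)} \frac{1}{86243} = - \frac{970477}{\left(-265407 - 587 i \sqrt{587}\right) \left(\sqrt{\frac{2273671401}{90856}} + 138639\right)} \frac{1}{86243} = - \frac{970477}{\left(-265407 - 587 i \sqrt{587}\right) \left(\frac{\sqrt{51644172202314}}{45428} + 138639\right)} \frac{1}{86243} = - \frac{970477}{\left(-265407 - 587 i \sqrt{587}\right) \left(138639 + \frac{\sqrt{51644172202314}}{45428}\right)} \frac{1}{86243} = - \frac{970477}{86243 \left(-265407 - 587 i \sqrt{587}\right) \left(138639 + \frac{\sqrt{51644172202314}}{45428}\right)}$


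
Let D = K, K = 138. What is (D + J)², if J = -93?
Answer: 2025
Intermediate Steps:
D = 138
(D + J)² = (138 - 93)² = 45² = 2025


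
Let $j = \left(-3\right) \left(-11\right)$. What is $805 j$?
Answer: $26565$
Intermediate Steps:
$j = 33$
$805 j = 805 \cdot 33 = 26565$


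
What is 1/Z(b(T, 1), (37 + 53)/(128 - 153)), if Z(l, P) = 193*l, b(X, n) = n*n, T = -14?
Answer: 1/193 ≈ 0.0051813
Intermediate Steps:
b(X, n) = n²
1/Z(b(T, 1), (37 + 53)/(128 - 153)) = 1/(193*1²) = 1/(193*1) = 1/193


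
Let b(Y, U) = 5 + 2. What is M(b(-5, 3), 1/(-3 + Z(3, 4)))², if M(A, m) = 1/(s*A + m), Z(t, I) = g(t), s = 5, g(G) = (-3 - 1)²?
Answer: 169/207936 ≈ 0.00081275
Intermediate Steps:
g(G) = 16 (g(G) = (-4)² = 16)
Z(t, I) = 16
b(Y, U) = 7
M(A, m) = 1/(m + 5*A) (M(A, m) = 1/(5*A + m) = 1/(m + 5*A))
M(b(-5, 3), 1/(-3 + Z(3, 4)))² = (1/(1/(-3 + 16) + 5*7))² = (1/(1/13 + 35))² = (1/(456/13))² = (13/456)² = 169/207936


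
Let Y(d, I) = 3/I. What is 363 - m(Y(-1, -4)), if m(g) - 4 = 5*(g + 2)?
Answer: 1411/4 ≈ 352.75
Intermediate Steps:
m(g) = 14 + 5*g (m(g) = 4 + 5*(g + 2) = 4 + 5*(2 + g) = 4 + (10 + 5*g) = 14 + 5*g)
363 - m(Y(-1, -4)) = 363 - (14 + 5*(3/(-4))) = 363 - (14 + 5*(3*(-¼))) = 363 - (14 + 5*(-¾)) = 363 - (14 - 15/4) = 363 - 1*41/4 = 363 - 41/4 = 1411/4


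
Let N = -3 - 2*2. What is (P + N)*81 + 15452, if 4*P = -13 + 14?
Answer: 59621/4 ≈ 14905.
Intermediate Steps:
P = ¼ (P = (-13 + 14)/4 = (¼)*1 = ¼ ≈ 0.25000)
N = -7 (N = -3 - 4 = -7)
(P + N)*81 + 15452 = (¼ - 7)*81 + 15452 = -27/4*81 + 15452 = -2187/4 + 15452 = 59621/4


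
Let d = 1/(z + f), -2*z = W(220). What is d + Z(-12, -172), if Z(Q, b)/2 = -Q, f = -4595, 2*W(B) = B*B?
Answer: 400679/16695 ≈ 24.000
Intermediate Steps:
W(B) = B²/2 (W(B) = (B*B)/2 = B²/2)
z = -12100 (z = -220²/4 = -48400/4 = -½*24200 = -12100)
Z(Q, b) = -2*Q (Z(Q, b) = 2*(-Q) = -2*Q)
d = -1/16695 (d = 1/(-12100 - 4595) = 1/(-16695) = -1/16695 ≈ -5.9898e-5)
d + Z(-12, -172) = -1/16695 - 2*(-12) = -1/16695 + 24 = 400679/16695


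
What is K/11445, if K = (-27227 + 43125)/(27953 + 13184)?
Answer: 15898/470812965 ≈ 3.3767e-5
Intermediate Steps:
K = 15898/41137 ≈ 0.38646
K/11445 = (15898/41137)/11445 = (15898/41137)*(1/11445) = 15898/470812965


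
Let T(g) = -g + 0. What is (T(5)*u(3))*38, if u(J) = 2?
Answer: -380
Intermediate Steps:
T(g) = -g
(T(5)*u(3))*38 = (-1*5*2)*38 = -5*2*38 = -10*38 = -380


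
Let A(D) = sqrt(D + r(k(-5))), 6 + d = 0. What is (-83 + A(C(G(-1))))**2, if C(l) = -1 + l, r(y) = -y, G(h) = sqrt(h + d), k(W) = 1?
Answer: (83 - sqrt(-2 + I*sqrt(7)))**2 ≈ 6752.3 - 268.01*I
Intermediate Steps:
d = -6 (d = -6 + 0 = -6)
G(h) = sqrt(-6 + h) (G(h) = sqrt(h - 6) = sqrt(-6 + h))
A(D) = sqrt(-1 + D) (A(D) = sqrt(D - 1*1) = sqrt(D - 1) = sqrt(-1 + D))
(-83 + A(C(G(-1))))**2 = (-83 + sqrt(-1 + (-1 + sqrt(-6 - 1))))**2 = (-83 + sqrt(-1 + (-1 + sqrt(-7))))**2 = (-83 + sqrt(-1 + (-1 + I*sqrt(7))))**2 = (-83 + sqrt(-2 + I*sqrt(7)))**2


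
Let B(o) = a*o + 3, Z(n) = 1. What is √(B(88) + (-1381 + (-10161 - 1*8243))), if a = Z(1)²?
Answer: I*√19694 ≈ 140.34*I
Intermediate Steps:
a = 1 (a = 1² = 1)
B(o) = 3 + o (B(o) = 1*o + 3 = o + 3 = 3 + o)
√(B(88) + (-1381 + (-10161 - 1*8243))) = √((3 + 88) + (-1381 + (-10161 - 1*8243))) = √(91 + (-1381 + (-10161 - 8243))) = √(91 + (-1381 - 18404)) = √(91 - 19785) = √(-19694) = I*√19694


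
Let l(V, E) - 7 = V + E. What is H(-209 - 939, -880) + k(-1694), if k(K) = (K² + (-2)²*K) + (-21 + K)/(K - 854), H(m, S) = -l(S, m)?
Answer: 148973847/52 ≈ 2.8649e+6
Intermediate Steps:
l(V, E) = 7 + E + V (l(V, E) = 7 + (V + E) = 7 + (E + V) = 7 + E + V)
H(m, S) = -7 - S - m (H(m, S) = -(7 + m + S) = -(7 + S + m) = -7 - S - m)
k(K) = K² + 4*K + (-21 + K)/(-854 + K) (k(K) = (K² + 4*K) + (-21 + K)/(-854 + K) = K² + 4*K + (-21 + K)/(-854 + K))
H(-209 - 939, -880) + k(-1694) = (-7 - 1*(-880) - (-209 - 939)) + (-21 + (-1694)³ - 3415*(-1694) - 850*(-1694)²)/(-854 - 1694) = (-7 + 880 - 1*(-1148)) + (-21 - 4861163384 + 5785010 - 850*2869636)/(-2548) = (-7 + 880 + 1148) - (-21 - 4861163384 + 5785010 - 2439190600)/2548 = 2021 - 1/2548*(-7294568995) = 2021 + 148868755/52 = 148973847/52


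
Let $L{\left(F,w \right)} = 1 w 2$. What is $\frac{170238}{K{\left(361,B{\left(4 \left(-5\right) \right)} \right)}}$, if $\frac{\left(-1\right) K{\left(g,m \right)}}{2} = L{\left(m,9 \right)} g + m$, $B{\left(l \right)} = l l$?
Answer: $- \frac{85119}{6898} \approx -12.34$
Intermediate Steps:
$B{\left(l \right)} = l^{2}$
$L{\left(F,w \right)} = 2 w$ ($L{\left(F,w \right)} = w 2 = 2 w$)
$K{\left(g,m \right)} = - 36 g - 2 m$ ($K{\left(g,m \right)} = - 2 \left(2 \cdot 9 g + m\right) = - 2 \left(18 g + m\right) = - 2 \left(m + 18 g\right) = - 36 g - 2 m$)
$\frac{170238}{K{\left(361,B{\left(4 \left(-5\right) \right)} \right)}} = \frac{170238}{\left(-36\right) 361 - 2 \left(4 \left(-5\right)\right)^{2}} = \frac{170238}{-12996 - 2 \left(-20\right)^{2}} = \frac{170238}{-12996 - 800} = \frac{170238}{-13796} = 170238 \left(- \frac{1}{13796}\right) = - \frac{85119}{6898}$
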